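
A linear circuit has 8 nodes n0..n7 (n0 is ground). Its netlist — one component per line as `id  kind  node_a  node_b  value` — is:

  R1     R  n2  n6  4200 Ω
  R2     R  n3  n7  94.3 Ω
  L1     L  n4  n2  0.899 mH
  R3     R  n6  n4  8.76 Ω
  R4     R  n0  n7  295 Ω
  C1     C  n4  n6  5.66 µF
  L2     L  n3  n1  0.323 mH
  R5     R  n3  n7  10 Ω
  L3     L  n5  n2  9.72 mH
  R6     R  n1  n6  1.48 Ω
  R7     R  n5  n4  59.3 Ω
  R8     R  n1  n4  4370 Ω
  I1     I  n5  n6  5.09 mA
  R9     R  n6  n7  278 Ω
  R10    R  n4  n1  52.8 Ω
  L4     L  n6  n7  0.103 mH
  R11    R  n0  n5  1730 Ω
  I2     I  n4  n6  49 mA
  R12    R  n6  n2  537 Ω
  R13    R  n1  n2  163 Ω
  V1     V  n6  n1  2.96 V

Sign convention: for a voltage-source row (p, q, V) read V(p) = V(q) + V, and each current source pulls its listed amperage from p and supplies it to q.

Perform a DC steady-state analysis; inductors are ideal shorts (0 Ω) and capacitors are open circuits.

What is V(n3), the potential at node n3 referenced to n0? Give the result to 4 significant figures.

MNA unknowns: 7 node voltages V₁..V_7 plus 5 source currents (L1, L2, L3, L4, V1)
R1: Y=0.0002381 on G[2,6]
R2: Y=0.01060 on G[3,7]
L1: row V4−V2=0, i_L1 at 4,2
R3: Y=0.1142 on G[6,4]
R4: Y=0.003390 on G[0,7]
C1: Y=0.000 on G[4,6]
L2: row V3−V1=0, i_L2 at 3,1
R5: Y=0.1000 on G[3,7]
L3: row V5−V2=0, i_L3 at 5,2
R6: Y=0.6757 on G[1,6]
R7: Y=0.01686 on G[5,4]
R8: Y=0.0002288 on G[1,4]
I1: z[5]−=0.00509, z[6]+=0.00509
R9: Y=0.003597 on G[6,7]
R10: Y=0.01894 on G[4,1]
L4: row V6−V7=0, i_L4 at 6,7
R11: Y=0.0005780 on G[0,5]
I2: z[4]−=0.049, z[6]+=0.049
R12: Y=0.001862 on G[6,2]
R13: Y=0.006135 on G[1,2]
V1: row V6−V1=2.96, i_V1 at 6,1
solve → V1=-2.828, V2=-0.7757, V3=-2.828, V4=-0.7757, V5=-0.7757, V6=0.1323, V7=0.1323
aux → i_L1=0.01532, i_L2=0.3274, i_L3=-0.004642, i_L4=0.3278, i_V1=-2.379

-2.828 V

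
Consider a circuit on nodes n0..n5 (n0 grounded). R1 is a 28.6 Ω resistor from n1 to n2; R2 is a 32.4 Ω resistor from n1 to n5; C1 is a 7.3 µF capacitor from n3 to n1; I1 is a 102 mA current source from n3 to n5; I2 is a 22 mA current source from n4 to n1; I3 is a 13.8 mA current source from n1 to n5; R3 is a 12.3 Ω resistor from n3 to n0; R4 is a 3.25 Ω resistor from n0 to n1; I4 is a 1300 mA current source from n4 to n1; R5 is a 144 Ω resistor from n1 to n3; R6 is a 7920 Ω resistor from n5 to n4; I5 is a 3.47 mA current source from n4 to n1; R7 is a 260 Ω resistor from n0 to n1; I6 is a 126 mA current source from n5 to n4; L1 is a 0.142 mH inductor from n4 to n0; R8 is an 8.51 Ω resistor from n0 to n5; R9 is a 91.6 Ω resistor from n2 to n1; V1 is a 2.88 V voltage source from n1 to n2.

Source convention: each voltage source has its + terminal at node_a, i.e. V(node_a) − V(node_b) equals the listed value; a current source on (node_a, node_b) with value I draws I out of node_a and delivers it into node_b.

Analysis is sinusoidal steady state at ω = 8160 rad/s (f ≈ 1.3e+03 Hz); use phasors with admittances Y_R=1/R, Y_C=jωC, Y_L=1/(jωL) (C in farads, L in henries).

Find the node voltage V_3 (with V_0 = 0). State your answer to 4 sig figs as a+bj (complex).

Apply KCL at each of the 5 non-ground nodes and solve the resulting linear system.
Node n1: branches {R1, R2, C1, I2, I3, R4, I4, R5, I5, R7, R9, V1} → V_1 = 3.435-0.4454j
Node n2: branches {R1, R9, V1} → V_2 = 0.5550-0.4454j
Node n3: branches {C1, I1, R3, R5} → V_3 = 0.6572+1.840j
Node n4: branches {I2, I4, R6, I5, I6, L1} → V_4 = -0.0001896-1.390j
Node n5: branches {R2, I1, I3, R6, I6, R8} → V_5 = 0.6452-0.09375j
Source currents: i(V1)=-0.1321+0.000j

0.6572+1.840j V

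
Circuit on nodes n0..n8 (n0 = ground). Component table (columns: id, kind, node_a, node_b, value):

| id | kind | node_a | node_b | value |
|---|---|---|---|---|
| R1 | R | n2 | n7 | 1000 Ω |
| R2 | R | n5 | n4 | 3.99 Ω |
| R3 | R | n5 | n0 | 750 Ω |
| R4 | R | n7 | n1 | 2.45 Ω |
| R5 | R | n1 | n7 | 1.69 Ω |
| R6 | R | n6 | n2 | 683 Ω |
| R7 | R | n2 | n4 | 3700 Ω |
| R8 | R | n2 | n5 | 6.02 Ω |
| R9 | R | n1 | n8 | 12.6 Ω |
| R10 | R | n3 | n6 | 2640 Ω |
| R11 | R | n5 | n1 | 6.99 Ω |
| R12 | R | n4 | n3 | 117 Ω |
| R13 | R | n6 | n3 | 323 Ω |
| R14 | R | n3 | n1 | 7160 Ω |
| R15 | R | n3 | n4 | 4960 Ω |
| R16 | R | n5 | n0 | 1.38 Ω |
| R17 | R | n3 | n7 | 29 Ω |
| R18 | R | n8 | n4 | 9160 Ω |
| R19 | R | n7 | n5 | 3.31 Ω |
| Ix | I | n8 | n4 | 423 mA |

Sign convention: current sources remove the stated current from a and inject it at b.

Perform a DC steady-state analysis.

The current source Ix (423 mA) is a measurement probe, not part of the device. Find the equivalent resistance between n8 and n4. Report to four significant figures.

R_eq = 18.96 Ω

Apply KCL at each of the 8 non-ground nodes and solve the resulting linear system.
Node n1: branches {R4, R5, R9, R11, R14} → V_1 = -1.088
Node n2: branches {R1, R6, R7, R8} → V_2 = -0.004269
Node n3: branches {R10, R12, R13, R14, R15, R17} → V_3 = -0.3237
Node n4: branches {R2, R7, R12, R15, R18, Ix} → V_4 = 1.615
Node n5: branches {R2, R3, R8, R11, R16, R19} → V_5 = 0.000
Node n6: branches {R6, R10, R13} → V_6 = -0.2290
Node n7: branches {R1, R4, R5, R17, R19} → V_7 = -0.8220
Node n8: branches {R9, R18, Ix} → V_8 = -6.407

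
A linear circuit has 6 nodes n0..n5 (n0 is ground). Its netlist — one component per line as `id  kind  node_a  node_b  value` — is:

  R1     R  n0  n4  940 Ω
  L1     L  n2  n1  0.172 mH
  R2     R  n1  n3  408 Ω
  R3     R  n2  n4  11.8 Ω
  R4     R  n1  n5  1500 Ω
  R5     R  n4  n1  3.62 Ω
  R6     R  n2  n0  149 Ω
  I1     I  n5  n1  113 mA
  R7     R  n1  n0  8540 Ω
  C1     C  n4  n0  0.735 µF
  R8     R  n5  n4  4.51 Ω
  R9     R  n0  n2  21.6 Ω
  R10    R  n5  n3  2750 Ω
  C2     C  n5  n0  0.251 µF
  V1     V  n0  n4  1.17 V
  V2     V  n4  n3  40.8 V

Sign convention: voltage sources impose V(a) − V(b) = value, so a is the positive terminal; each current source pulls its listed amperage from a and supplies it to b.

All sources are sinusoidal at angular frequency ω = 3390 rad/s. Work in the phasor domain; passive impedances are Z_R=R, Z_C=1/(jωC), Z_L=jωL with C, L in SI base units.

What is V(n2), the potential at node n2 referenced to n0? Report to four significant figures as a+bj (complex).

-0.9900+0.01455j V

Element admittances at ω=3390 rad/s:
  Y(R1) = 0.001064+0.000j S between n0,n4
  Y(L1) = 0.000-1.715j S between n2,n1
  Y(R2) = 0.002451+0.000j S between n1,n3
  Y(R3) = 0.08475+0.000j S between n2,n4
  Y(R4) = 0.0006667+0.000j S between n1,n5
  Y(R5) = 0.2762+0.000j S between n4,n1
  Y(R6) = 0.006711+0.000j S between n2,n0
  I1: injects 0.113 A into n1 (from n5)
  Y(R7) = 0.0001171+0.000j S between n1,n0
  Y(C1) = 0.000+0.002492j S between n4,n0
  Y(R8) = 0.2217+0.000j S between n5,n4
  Y(R9) = 0.04630+0.000j S between n0,n2
  Y(R10) = 0.0003636+0.000j S between n5,n3
  Y(C2) = 0.000+0.0008509j S between n5,n0
  V1: constraint V(n0)−V(n4) = 1.17
  V2: constraint V(n4)−V(n3) = 40.8
Assemble and solve the 7×7 MNA system:
  V(n1)=-0.9912-0.007155j  V(n2)=-0.9900+0.01455j  V(n3)=-41.97+0.000j  V(n4)=-1.170+0.000j  V(n5)=-1.743+0.006638j
  i(V1)=-0.05384-0.003628j  i(V2)=-0.1151+1.512e-05j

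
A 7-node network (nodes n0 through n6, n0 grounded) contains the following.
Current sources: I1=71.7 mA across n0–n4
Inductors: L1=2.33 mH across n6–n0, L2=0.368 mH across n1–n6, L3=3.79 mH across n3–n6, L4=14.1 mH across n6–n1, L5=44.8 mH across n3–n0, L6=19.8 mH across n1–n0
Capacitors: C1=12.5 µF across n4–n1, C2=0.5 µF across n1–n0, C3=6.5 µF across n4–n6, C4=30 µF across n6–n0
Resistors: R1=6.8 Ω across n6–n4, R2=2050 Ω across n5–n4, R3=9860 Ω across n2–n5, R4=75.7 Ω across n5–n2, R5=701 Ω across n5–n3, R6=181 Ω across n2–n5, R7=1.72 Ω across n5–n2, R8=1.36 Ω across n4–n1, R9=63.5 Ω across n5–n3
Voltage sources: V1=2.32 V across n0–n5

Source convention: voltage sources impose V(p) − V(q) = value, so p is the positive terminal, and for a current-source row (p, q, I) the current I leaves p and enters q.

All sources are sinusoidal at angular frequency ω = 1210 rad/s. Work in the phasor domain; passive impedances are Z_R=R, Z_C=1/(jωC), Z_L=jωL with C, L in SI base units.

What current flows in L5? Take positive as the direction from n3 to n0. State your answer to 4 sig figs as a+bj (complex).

MNA unknowns: 6 node voltages V₁..V_6 plus 1 source current (V1)
I1: z[0]−=0.0717, z[4]+=0.0717
L1: Y=0.000-0.3547j on G[6,0]
C1: Y=0.000+0.01513j on G[4,1]
R1: Y=0.1471+0.000j on G[6,4]
L2: Y=0.000-2.246j on G[1,6]
C2: Y=0.000+0.0006050j on G[1,0]
C3: Y=0.000+0.007865j on G[4,6]
R2: Y=0.0004878+0.000j on G[5,4]
C4: Y=0.000+0.03630j on G[6,0]
L3: Y=0.000-0.2181j on G[3,6]
R3: Y=0.0001014+0.000j on G[2,5]
L4: Y=0.000-0.05861j on G[6,1]
L5: Y=0.000-0.01845j on G[3,0]
L6: Y=0.000-0.04174j on G[1,0]
R4: Y=0.01321+0.000j on G[5,2]
R5: Y=0.001427+0.000j on G[5,3]
R6: Y=0.005525+0.000j on G[2,5]
R7: Y=0.5814+0.000j on G[5,2]
R8: Y=0.7353+0.000j on G[4,1]
R9: Y=0.01575+0.000j on G[5,3]
V1: row V0−V5=2.32, i_V1 at 0,5
solve → V1=-0.002230+0.1111j, V2=-2.320+0.000j, V3=-0.009713-0.08701j, V4=0.07751+0.1050j, V5=-2.320+0.000j, V6=-0.003682+0.08759j
aux → i_V1=-0.04085+0.001443j

-0.001605+0.0001792j A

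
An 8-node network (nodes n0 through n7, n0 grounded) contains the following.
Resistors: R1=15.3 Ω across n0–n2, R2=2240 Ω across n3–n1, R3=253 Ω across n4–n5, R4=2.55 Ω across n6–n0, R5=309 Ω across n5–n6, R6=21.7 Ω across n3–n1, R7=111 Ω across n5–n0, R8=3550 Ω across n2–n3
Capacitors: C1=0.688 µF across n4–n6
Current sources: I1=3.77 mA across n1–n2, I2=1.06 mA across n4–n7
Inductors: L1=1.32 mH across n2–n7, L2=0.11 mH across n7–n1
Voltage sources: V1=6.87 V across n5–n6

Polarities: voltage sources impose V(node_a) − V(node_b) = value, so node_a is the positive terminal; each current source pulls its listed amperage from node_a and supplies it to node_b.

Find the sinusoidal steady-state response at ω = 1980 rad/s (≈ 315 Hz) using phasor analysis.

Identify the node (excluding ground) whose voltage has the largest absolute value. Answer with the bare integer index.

MNA unknowns: 7 node voltages V₁..V_7 plus 1 source current (V1)
R1: Y=0.06536+0.000j on G[0,2]
R2: Y=0.0004464+0.000j on G[3,1]
R3: Y=0.003953+0.000j on G[4,5]
C1: Y=0.000+0.001362j on G[4,6]
R4: Y=0.3922+0.000j on G[6,0]
I1: z[1]−=0.00377, z[2]+=0.00377
R5: Y=0.003236+0.000j on G[5,6]
L1: Y=0.000-0.3826j on G[2,7]
L2: Y=0.000-4.591j on G[7,1]
R6: Y=0.04608+0.000j on G[3,1]
I2: z[4]−=0.00106, z[7]+=0.00106
R7: Y=0.009009+0.000j on G[5,0]
R8: Y=0.0002817+0.000j on G[2,3]
V1: row V5−V6=6.87, i_V1 at 5,6
solve → V1=0.01621-0.007904j, V2=0.01622+0.000j, V3=0.01621-0.007856j, V4=5.744-2.034j, V5=6.713+0.000j, V6=-0.1569+0.000j, V7=0.01621-0.007083j
aux → i_V1=-0.08654-0.008038j

5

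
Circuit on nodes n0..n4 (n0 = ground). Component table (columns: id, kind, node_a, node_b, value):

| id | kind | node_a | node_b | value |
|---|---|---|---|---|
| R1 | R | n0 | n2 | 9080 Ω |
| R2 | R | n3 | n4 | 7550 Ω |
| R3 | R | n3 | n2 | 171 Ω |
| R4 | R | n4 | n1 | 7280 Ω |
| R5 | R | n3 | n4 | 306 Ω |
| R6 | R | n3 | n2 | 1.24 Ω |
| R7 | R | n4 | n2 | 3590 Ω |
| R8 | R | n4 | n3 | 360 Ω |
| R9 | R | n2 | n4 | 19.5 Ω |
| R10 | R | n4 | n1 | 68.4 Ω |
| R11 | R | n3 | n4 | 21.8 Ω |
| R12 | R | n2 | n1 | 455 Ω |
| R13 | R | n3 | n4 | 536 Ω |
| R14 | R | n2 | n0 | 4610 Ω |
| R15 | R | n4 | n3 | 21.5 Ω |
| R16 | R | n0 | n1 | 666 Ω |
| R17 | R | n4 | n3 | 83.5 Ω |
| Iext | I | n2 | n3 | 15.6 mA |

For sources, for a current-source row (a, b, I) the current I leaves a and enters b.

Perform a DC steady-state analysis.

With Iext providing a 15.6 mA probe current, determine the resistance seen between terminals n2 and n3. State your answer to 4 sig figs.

MNA unknowns: 4 node voltages V₁..V_4
R1: Y=0.0001101 on G[0,2]
R2: Y=0.0001325 on G[3,4]
R3: Y=0.005848 on G[3,2]
R4: Y=0.0001374 on G[4,1]
R5: Y=0.003268 on G[3,4]
R6: Y=0.8065 on G[3,2]
R7: Y=0.0002786 on G[4,2]
R8: Y=0.002778 on G[4,3]
R9: Y=0.05128 on G[2,4]
R10: Y=0.01462 on G[4,1]
R11: Y=0.04587 on G[3,4]
R12: Y=0.002198 on G[2,1]
R13: Y=0.001866 on G[3,4]
R14: Y=0.0002169 on G[2,0]
R15: Y=0.04651 on G[4,3]
R16: Y=0.001502 on G[0,1]
R17: Y=0.01198 on G[4,3]
Iext: z[2]−=0.0156, z[3]+=0.0156
solve → V1=0.001907, V2=-0.008753, V3=0.009629, V4=0.003688

R_eq = 1.178 Ω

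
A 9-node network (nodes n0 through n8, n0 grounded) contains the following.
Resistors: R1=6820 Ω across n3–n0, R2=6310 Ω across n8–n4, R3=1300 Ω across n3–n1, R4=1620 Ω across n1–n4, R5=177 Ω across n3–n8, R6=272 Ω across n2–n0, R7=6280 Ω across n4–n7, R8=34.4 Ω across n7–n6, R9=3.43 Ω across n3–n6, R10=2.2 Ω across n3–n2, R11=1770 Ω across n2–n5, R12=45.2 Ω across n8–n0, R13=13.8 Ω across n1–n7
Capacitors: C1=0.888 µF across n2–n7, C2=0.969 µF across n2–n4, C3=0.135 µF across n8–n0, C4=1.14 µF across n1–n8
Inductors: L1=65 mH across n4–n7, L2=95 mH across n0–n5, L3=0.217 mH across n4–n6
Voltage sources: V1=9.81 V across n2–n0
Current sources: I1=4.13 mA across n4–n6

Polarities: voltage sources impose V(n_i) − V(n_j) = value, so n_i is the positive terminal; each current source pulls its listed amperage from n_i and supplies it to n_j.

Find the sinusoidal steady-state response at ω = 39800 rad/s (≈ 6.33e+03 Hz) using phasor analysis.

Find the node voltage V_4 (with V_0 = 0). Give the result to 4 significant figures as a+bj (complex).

Apply KCL at each of the 8 non-ground nodes and solve the resulting linear system.
Node n1: branches {R3, R4, C4, R13} → V_1 = 6.571-0.3245j
Node n2: branches {C1, R6, C2, R10, R11, V1} → V_2 = 9.810+0.000j
Node n3: branches {R1, R3, R5, R9, R10} → V_3 = 9.638+0.08578j
Node n4: branches {R2, R4, L1, R7, C2, L3, I1} → V_4 = 9.294+0.2067j
Node n5: branches {R11, L2} → V_5 = 8.047+3.767j
Node n6: branches {R8, R9, L3, I1} → V_6 = 9.471+0.1948j
Node n7: branches {C1, L1, R7, R8, R13} → V_7 = 7.606+0.5845j
Node n8: branches {R2, R5, C3, R12, C4} → V_8 = 5.105+1.418j
Source currents: i(V1)=-0.1438-0.05668j

9.294+0.2067j V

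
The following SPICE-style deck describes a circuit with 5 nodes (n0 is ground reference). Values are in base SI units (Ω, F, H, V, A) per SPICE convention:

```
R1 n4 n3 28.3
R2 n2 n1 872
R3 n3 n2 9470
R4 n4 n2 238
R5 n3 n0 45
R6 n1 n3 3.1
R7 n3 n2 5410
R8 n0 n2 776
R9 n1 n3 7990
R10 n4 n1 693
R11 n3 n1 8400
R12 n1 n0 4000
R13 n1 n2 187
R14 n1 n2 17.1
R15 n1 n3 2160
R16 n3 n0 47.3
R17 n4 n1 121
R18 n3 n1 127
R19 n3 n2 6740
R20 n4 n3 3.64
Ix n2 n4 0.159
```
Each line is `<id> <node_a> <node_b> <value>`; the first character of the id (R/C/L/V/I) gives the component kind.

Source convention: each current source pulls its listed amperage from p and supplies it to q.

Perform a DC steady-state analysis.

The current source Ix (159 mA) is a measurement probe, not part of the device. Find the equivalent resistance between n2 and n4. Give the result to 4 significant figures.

Element admittances at DC:
  Y(R1) = 0.03534 S between n4,n3
  Y(R2) = 0.001147 S between n2,n1
  Y(R3) = 0.0001056 S between n3,n2
  Y(R4) = 0.004202 S between n4,n2
  Y(R5) = 0.02222 S between n3,n0
  Y(R6) = 0.3226 S between n1,n3
  Y(R7) = 0.0001848 S between n3,n2
  Y(R8) = 0.001289 S between n0,n2
  Y(R9) = 0.0001252 S between n1,n3
  Y(R10) = 0.001443 S between n4,n1
  Y(R11) = 0.0001190 S between n3,n1
  Y(R12) = 0.0002500 S between n1,n0
  Y(R13) = 0.005348 S between n1,n2
  Y(R14) = 0.05848 S between n1,n2
  Y(R15) = 0.0004630 S between n1,n3
  Y(R16) = 0.02114 S between n3,n0
  Y(R17) = 0.008264 S between n4,n1
  Y(R18) = 0.007874 S between n3,n1
  Y(R19) = 0.0001484 S between n3,n2
  Y(R20) = 0.2747 S between n4,n3
  Ix: injects 0.159 A into n4 (from n2)
Assemble and solve the 4×4 MNA system:
  V(n1)=-0.3268  V(n2)=-2.511  V(n3)=0.07649  V(n4)=0.5216

R_eq = 19.07 Ω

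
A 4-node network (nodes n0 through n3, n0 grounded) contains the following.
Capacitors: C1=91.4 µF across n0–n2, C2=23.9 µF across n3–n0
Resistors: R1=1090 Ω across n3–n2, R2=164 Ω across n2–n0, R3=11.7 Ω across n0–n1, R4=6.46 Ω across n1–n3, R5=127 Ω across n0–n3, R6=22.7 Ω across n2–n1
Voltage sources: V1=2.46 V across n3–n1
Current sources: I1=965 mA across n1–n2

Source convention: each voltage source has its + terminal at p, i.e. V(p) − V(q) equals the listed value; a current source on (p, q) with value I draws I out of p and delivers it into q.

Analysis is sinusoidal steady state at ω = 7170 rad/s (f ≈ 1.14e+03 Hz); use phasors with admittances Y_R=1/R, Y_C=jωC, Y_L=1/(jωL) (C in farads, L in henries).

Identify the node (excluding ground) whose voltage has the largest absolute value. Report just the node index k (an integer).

1

Apply KCL at each of the 3 non-ground nodes and solve the resulting linear system.
Node n1: branches {R3, R4, R6, V1, I1} → V_1 = -4.457+2.099j
Node n2: branches {C1, R1, R2, R6, I1} → V_2 = 0.2338-1.152j
Node n3: branches {R1, R4, C2, R5, V1} → V_3 = -1.997+2.099j
Source currents: i(V1)=-0.003332+0.3226j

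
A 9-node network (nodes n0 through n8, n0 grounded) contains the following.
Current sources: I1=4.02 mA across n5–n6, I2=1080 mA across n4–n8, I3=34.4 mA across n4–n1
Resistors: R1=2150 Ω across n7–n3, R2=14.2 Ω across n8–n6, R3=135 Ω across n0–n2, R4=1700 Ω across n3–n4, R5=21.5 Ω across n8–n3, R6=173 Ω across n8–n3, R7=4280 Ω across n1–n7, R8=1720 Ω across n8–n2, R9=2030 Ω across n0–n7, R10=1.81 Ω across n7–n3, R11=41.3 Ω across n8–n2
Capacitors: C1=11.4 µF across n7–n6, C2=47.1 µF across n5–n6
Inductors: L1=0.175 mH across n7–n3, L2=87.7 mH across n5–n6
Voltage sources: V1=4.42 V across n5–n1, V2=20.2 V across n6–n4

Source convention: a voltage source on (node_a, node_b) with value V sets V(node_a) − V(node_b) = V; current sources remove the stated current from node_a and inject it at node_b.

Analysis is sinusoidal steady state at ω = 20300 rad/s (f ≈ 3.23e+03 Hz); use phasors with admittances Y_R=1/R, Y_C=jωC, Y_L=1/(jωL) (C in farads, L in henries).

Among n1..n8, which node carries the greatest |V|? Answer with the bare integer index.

MNA unknowns: 8 node voltages V₁..V_8 plus 2 source currents (V1, V2)
I1: z[5]−=0.00402, z[6]+=0.00402
I2: z[4]−=1.08, z[8]+=1.08
R1: Y=0.0004651+0.000j on G[7,3]
R2: Y=0.07042+0.000j on G[8,6]
R3: Y=0.007407+0.000j on G[0,2]
R4: Y=0.0005882+0.000j on G[3,4]
R5: Y=0.04651+0.000j on G[8,3]
R6: Y=0.005780+0.000j on G[8,3]
R7: Y=0.0002336+0.000j on G[1,7]
R8: Y=0.0005814+0.000j on G[8,2]
C1: Y=0.000+0.2314j on G[7,6]
R9: Y=0.0004926+0.000j on G[0,7]
C2: Y=0.000+0.9561j on G[5,6]
L1: Y=0.000-0.2815j on G[7,3]
L2: Y=0.000-0.0005617j on G[5,6]
R10: Y=0.5525+0.000j on G[7,3]
I3: z[4]−=0.0344, z[1]+=0.0344
R11: Y=0.02421+0.000j on G[8,2]
V1: row V5−V1=4.42, i_V1 at 5,1
V2: row V6−V4=20.2, i_V2 at 6,4
solve → V1=-12.81+0.6930j, V2=0.5448+0.07413j, V3=-7.617-0.7412j, V4=-28.59+0.7259j, V5=-8.390+0.6930j, V6=-8.389+0.7259j, V7=-8.192-1.115j, V8=0.7076+0.09627j
aux → i_V1=-0.03548+0.0004224j, i_V2=1.102+0.0008630j

4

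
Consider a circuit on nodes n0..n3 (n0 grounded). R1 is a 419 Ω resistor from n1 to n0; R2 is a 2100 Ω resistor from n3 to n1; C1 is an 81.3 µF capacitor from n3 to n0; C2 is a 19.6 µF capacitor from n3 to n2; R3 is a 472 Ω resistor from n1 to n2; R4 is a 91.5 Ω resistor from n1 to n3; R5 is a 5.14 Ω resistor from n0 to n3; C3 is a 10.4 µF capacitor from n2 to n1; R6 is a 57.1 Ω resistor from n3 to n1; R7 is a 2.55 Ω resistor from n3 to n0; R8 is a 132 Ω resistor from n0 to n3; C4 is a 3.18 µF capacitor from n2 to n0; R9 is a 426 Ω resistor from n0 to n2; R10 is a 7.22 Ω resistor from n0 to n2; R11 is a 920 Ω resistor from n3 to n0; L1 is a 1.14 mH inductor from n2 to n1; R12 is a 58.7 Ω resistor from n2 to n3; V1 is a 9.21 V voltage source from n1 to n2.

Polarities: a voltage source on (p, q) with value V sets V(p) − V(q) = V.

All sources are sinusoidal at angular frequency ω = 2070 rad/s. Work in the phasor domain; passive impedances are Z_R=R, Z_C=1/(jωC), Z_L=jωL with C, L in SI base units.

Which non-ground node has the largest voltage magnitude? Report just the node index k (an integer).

MNA unknowns: 3 node voltages V₁..V_3 plus 1 source current (V1)
R1: Y=0.002387+0.000j on G[1,0]
R2: Y=0.0004762+0.000j on G[3,1]
C1: Y=0.000+0.1683j on G[3,0]
C2: Y=0.000+0.04057j on G[3,2]
R3: Y=0.002119+0.000j on G[1,2]
R4: Y=0.01093+0.000j on G[1,3]
R5: Y=0.1946+0.000j on G[0,3]
C3: Y=0.000+0.02153j on G[2,1]
R6: Y=0.01751+0.000j on G[3,1]
R7: Y=0.3922+0.000j on G[3,0]
R8: Y=0.007576+0.000j on G[0,3]
C4: Y=0.000+0.006583j on G[2,0]
R9: Y=0.002347+0.000j on G[0,2]
R10: Y=0.1385+0.000j on G[0,2]
R11: Y=0.001087+0.000j on G[3,0]
L1: Y=0.000-0.4238j on G[2,1]
R12: Y=0.01704+0.000j on G[2,3]
V1: row V1−V2=9.21, i_V1 at 1,2
solve → V1=7.866+0.3545j, V2=-1.344+0.3545j, V3=0.2505-0.1412j
aux → i_V1=-0.2585+3.689j

1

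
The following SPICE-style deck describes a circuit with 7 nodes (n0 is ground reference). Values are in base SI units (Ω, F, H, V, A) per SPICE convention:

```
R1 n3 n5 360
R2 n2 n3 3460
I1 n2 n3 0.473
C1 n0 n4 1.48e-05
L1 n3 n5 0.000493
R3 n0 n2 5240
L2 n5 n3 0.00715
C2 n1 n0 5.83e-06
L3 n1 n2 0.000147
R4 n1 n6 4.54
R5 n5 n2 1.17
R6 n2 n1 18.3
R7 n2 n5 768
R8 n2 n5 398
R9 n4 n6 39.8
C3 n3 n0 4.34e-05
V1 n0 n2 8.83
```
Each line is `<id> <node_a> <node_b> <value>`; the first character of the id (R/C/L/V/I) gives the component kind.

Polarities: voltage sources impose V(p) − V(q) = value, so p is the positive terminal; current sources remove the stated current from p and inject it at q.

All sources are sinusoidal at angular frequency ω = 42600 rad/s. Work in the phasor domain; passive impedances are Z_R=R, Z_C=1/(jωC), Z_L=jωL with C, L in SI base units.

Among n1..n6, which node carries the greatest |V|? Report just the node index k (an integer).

1

Element admittances at ω=42600 rad/s:
  Y(R1) = 0.002778+0.000j S between n3,n5
  Y(R2) = 0.0002890+0.000j S between n2,n3
  I1: injects 0.473 A into n3 (from n2)
  Y(C1) = 0.000+0.6305j S between n0,n4
  Y(L1) = 0.000-0.04761j S between n3,n5
  Y(R3) = 0.0001908+0.000j S between n0,n2
  Y(L2) = 0.000-0.003283j S between n5,n3
  Y(C2) = 0.000+0.2484j S between n1,n0
  Y(L3) = 0.000-0.1597j S between n1,n2
  Y(R4) = 0.2203+0.000j S between n1,n6
  Y(R5) = 0.8547+0.000j S between n5,n2
  Y(R6) = 0.05464+0.000j S between n2,n1
  Y(R7) = 0.001302+0.000j S between n2,n5
  Y(R8) = 0.002513+0.000j S between n2,n5
  Y(R9) = 0.02513+0.000j S between n4,n6
  Y(C3) = 0.000+1.849j S between n3,n0
  V1: constraint V(n0)−V(n2) = 8.83
Assemble and solve the 7×7 MNA system:
  V(n1)=6.370+10.89j  V(n2)=-8.830+0.000j  V(n3)=0.2482-0.2325j  V(n4)=0.3971-0.2137j  V(n5)=-8.783-0.5344j  V(n6)=5.758+9.750j
  i(V1)=-2.141+2.291j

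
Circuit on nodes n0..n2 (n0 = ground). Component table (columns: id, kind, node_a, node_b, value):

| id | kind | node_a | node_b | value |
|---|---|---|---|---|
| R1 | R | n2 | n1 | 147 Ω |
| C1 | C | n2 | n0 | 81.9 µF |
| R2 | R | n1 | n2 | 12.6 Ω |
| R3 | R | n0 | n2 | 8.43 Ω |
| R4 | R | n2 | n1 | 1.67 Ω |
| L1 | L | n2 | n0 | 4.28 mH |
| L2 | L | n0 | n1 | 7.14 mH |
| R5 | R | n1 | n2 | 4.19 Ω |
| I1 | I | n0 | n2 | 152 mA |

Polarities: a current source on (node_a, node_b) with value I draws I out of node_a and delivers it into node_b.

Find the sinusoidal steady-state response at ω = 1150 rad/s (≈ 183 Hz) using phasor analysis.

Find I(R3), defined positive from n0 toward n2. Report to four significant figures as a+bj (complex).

MNA unknowns: 2 node voltages V₁..V_2
R1: Y=0.006803+0.000j on G[2,1]
C1: Y=0.000+0.09419j on G[2,0]
R2: Y=0.07937+0.000j on G[1,2]
R3: Y=0.1186+0.000j on G[0,2]
R4: Y=0.5988+0.000j on G[2,1]
L1: Y=0.000-0.2032j on G[2,0]
L2: Y=0.000-0.1218j on G[0,1]
R5: Y=0.2387+0.000j on G[1,2]
I1: z[0]−=0.152, z[2]+=0.152
solve → V1=0.2214+0.5232j, V2=0.2903+0.4940j

-0.03444-0.05860j A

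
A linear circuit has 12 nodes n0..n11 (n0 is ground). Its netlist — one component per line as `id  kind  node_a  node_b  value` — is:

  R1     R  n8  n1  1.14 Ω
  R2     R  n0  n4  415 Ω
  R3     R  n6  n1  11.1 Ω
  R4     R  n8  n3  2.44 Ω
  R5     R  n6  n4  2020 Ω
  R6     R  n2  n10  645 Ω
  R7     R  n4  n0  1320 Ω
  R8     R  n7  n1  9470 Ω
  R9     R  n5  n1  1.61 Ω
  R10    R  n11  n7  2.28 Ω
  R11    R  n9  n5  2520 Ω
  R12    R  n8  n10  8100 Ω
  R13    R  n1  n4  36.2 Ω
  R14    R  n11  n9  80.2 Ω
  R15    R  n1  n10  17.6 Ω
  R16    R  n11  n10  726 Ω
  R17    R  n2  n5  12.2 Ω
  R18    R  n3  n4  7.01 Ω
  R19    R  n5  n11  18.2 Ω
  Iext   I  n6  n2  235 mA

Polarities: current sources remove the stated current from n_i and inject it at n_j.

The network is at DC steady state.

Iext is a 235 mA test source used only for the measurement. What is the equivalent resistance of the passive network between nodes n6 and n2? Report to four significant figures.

Apply KCL at each of the 11 non-ground nodes and solve the resulting linear system.
Node n1: branches {R1, R3, R8, R9, R13, R15} → V_1 = 0.01047
Node n2: branches {R6, R17, Iext} → V_2 = 3.189
Node n3: branches {R4, R18} → V_3 = 0.006939
Node n4: branches {R2, R5, R7, R13, R18} → V_4 = 0.000
Node n5: branches {R9, R11, R17, R19} → V_5 = 0.3804
Node n6: branches {R3, R5, Iext} → V_6 = -2.584
Node n7: branches {R8, R10} → V_7 = 0.3729
Node n8: branches {R1, R4, R12} → V_8 = 0.009355
Node n9: branches {R11, R14} → V_9 = 0.3732
Node n10: branches {R6, R12, R15, R16} → V_10 = 0.1011
Node n11: branches {R10, R14, R16, R19} → V_11 = 0.3730

R_eq = 24.57 Ω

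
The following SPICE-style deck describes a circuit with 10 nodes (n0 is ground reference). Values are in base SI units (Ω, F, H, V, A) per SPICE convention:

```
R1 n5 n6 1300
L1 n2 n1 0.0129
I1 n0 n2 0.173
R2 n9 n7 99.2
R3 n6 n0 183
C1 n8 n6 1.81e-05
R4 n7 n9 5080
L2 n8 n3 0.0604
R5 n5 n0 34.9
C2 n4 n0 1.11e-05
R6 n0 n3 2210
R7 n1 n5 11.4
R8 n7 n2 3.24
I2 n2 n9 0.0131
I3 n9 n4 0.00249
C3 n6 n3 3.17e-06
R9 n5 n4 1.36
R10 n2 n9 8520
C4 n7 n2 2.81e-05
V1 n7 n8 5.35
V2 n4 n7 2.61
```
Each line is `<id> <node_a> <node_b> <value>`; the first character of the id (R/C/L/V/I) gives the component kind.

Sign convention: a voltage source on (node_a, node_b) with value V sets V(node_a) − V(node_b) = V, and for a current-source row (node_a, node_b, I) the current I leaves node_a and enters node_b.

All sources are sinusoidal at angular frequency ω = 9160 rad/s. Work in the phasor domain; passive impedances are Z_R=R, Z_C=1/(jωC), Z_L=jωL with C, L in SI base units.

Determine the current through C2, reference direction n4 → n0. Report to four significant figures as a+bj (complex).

Element admittances at ω=9160 rad/s:
  Y(R1) = 0.0007692+0.000j S between n5,n6
  Y(L1) = 0.000-0.008463j S between n2,n1
  I1: injects 0.173 A into n2 (from n0)
  Y(R2) = 0.01008+0.000j S between n9,n7
  Y(R3) = 0.005464+0.000j S between n6,n0
  Y(C1) = 0.000+0.1658j S between n8,n6
  Y(R4) = 0.0001969+0.000j S between n7,n9
  Y(L2) = 0.000-0.001807j S between n8,n3
  Y(R5) = 0.02865+0.000j S between n5,n0
  Y(C2) = 0.000+0.1017j S between n4,n0
  Y(R6) = 0.0004525+0.000j S between n0,n3
  Y(R7) = 0.08772+0.000j S between n1,n5
  Y(R8) = 0.3086+0.000j S between n7,n2
  I2: injects 0.0131 A into n9 (from n2)
  I3: injects 0.00249 A into n4 (from n9)
  Y(C3) = 0.000+0.02904j S between n6,n3
  Y(R9) = 0.7353+0.000j S between n5,n4
  Y(R10) = 0.0001174+0.000j S between n2,n9
  Y(C4) = 0.000+0.2574j S between n7,n2
  V1: constraint V(n7)−V(n8) = 5.35
  V2: constraint V(n4)−V(n7) = 2.61
Assemble and solve the 11×11 MNA system:
  V(n1)=0.5550-1.636j  V(n2)=-1.671-2.248j  V(n3)=-7.178-2.387j  V(n4)=0.6531-1.949j  V(n5)=0.6139-1.851j  V(n6)=-7.223-2.247j  V(n7)=-1.957-1.949j  V(n8)=-7.307-1.949j  V(n9)=-0.9330-1.952j
  i(V1)=-0.04875-0.01367j  i(V2)=-0.2244+0.005175j

0.1981+0.06641j A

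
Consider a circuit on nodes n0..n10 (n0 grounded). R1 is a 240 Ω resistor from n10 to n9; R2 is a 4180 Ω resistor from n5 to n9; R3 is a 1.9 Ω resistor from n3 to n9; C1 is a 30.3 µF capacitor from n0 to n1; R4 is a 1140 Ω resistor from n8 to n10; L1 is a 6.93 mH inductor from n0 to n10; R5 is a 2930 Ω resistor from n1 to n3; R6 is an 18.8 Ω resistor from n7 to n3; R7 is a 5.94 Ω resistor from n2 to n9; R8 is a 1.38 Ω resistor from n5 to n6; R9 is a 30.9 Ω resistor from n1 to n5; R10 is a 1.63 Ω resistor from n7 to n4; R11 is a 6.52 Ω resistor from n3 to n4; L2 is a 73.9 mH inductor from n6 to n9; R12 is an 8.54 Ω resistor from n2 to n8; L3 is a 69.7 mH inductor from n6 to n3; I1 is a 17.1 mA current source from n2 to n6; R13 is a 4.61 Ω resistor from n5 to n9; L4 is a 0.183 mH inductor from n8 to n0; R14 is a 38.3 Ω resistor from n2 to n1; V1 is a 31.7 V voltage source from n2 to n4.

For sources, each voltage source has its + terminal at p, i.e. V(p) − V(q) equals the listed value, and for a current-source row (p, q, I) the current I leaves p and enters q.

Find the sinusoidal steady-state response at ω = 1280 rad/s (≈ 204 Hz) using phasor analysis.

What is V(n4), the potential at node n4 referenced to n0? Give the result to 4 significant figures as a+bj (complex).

-30.13+1.015j V

MNA unknowns: 10 node voltages V₁..V_10 plus 1 source current (V1)
R1: Y=0.004167+0.000j on G[10,9]
R2: Y=0.0002392+0.000j on G[5,9]
R3: Y=0.5263+0.000j on G[3,9]
C1: Y=0.000+0.03878j on G[0,1]
R4: Y=0.0008772+0.000j on G[8,10]
L1: Y=0.000-0.1127j on G[0,10]
R5: Y=0.0003413+0.000j on G[1,3]
R6: Y=0.05319+0.000j on G[7,3]
R7: Y=0.1684+0.000j on G[2,9]
R8: Y=0.7246+0.000j on G[5,6]
R9: Y=0.03236+0.000j on G[1,5]
R10: Y=0.6135+0.000j on G[7,4]
R11: Y=0.1534+0.000j on G[3,4]
L2: Y=0.000-0.01057j on G[6,9]
R12: Y=0.1171+0.000j on G[2,8]
L3: Y=0.000-0.01121j on G[6,3]
I1: z[2]−=0.0171, z[6]+=0.0171
R13: Y=0.2169+0.000j on G[5,9]
L4: Y=0.000-4.269j on G[8,0]
R14: Y=0.02611+0.000j on G[2,1]
V1: row V2−V4=31.7, i_V1 at 2,4
solve → V1=-3.111+3.527j, V2=1.571+1.015j, V3=-17.11+1.075j, V4=-30.13+1.015j, V5=-10.97+1.851j, V6=-10.97+1.963j, V7=-29.09+1.019j, V8=-0.02653+0.04381j, V9=-12.13+1.228j, V10=-0.06566-0.4458j
aux → i_V1=-2.634-0.01224j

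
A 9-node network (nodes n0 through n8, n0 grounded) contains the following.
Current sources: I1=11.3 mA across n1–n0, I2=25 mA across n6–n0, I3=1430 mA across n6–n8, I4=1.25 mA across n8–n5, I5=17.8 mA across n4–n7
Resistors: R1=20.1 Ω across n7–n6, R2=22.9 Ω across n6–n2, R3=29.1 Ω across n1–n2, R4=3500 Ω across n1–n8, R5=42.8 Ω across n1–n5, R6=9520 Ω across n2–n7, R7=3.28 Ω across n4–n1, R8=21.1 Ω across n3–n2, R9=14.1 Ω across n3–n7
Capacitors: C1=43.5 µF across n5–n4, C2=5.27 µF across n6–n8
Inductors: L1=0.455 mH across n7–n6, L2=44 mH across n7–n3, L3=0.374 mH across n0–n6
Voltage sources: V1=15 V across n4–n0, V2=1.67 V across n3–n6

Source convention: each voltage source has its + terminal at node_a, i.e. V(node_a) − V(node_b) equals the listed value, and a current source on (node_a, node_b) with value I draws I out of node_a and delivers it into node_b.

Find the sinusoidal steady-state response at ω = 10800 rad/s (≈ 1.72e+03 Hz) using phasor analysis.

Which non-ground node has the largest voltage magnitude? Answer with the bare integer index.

MNA unknowns: 8 node voltages V₁..V_8 plus 2 source currents (V1, V2)
I1: z[1]−=0.0113, z[0]+=0.0113
R1: Y=0.04975+0.000j on G[7,6]
C1: Y=0.000+0.4698j on G[5,4]
R2: Y=0.04367+0.000j on G[6,2]
R3: Y=0.03436+0.000j on G[1,2]
R4: Y=0.0002857+0.000j on G[1,8]
R5: Y=0.02336+0.000j on G[1,5]
I2: z[6]−=0.025, z[0]+=0.025
R6: Y=0.0001050+0.000j on G[2,7]
R7: Y=0.3049+0.000j on G[4,1]
I3: z[6]−=1.43, z[8]+=1.43
L1: Y=0.000-0.2035j on G[7,6]
R8: Y=0.04739+0.000j on G[3,2]
C2: Y=0.000+0.05692j on G[6,8]
L2: Y=0.000-0.002104j on G[7,3]
R9: Y=0.07092+0.000j on G[3,7]
I4: z[8]−=0.00125, z[5]+=0.00125
I5: z[4]−=0.0178, z[7]+=0.0178
L3: Y=0.000-0.2476j on G[0,6]
V1: row V4−V0=15, i_V1 at 4,0
V2: row V3−V6=1.67, i_V2 at 3,6
solve → V1=13.97+0.07521j, V2=4.523+0.9596j, V3=1.765+1.292j, V4=15.00+0.000j, V5=15.00+0.04887j, V6=0.09511+1.292j, V7=0.3983+1.779j, V8=0.2154-23.88j
aux → i_V1=-0.3563+0.02355j, i_V2=0.03479+0.02163j

8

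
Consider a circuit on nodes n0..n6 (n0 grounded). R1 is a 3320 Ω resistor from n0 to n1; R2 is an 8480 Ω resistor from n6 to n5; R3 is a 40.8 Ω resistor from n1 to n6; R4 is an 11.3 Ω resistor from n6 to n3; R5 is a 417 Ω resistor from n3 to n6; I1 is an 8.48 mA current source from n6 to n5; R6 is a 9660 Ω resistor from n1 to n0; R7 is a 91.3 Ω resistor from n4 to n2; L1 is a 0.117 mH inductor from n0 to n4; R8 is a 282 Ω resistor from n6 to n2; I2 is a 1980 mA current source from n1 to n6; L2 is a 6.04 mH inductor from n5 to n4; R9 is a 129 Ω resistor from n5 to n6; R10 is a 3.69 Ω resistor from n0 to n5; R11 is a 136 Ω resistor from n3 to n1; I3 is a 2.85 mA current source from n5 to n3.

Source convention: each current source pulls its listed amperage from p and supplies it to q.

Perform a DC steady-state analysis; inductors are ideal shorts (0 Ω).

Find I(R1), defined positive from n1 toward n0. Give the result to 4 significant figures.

MNA unknowns: 6 node voltages V₁..V_6 plus 2 source currents (L1, L2)
R1: Y=0.0003012 on G[0,1]
R2: Y=0.0001179 on G[6,5]
R3: Y=0.02451 on G[1,6]
R4: Y=0.08850 on G[6,3]
R5: Y=0.002398 on G[3,6]
I1: z[6]−=0.00848, z[5]+=0.00848
R6: Y=0.0001035 on G[1,0]
R7: Y=0.01095 on G[4,2]
L1: row V0−V4=0, i_L1 at 0,4
R8: Y=0.003546 on G[6,2]
I2: z[1]−=1.98, z[6]+=1.98
L2: row V5−V4=0, i_L2 at 5,4
R9: Y=0.007752 on G[5,6]
R10: Y=0.2710 on G[0,5]
R11: Y=0.007353 on G[3,1]
I3: z[5]−=0.00285, z[3]+=0.00285
solve → V1=-60.65, V2=0.4386, V3=-2.851, V4=0.000, V5=0.000, V6=1.793
aux → i_L1=-0.02455, i_L2=0.01974

-0.01827 A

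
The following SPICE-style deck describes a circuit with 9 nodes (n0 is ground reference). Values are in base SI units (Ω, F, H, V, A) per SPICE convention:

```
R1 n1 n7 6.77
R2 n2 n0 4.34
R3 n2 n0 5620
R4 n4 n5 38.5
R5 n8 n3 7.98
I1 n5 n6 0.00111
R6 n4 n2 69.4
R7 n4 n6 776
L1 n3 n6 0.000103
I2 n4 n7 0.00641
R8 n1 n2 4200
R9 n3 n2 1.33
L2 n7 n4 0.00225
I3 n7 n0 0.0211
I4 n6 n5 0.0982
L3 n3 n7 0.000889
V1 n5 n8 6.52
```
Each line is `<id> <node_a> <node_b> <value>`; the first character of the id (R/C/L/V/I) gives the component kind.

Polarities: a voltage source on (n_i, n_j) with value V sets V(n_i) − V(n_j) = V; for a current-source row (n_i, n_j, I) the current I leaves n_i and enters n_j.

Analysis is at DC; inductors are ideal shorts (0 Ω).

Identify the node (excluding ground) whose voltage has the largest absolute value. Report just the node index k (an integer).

5

Apply KCL at each of the 8 non-ground nodes and solve the resulting linear system.
Node n1: branches {R1, R8} → V_1 = -0.1190
Node n2: branches {R2, R3, R6, R8, R9} → V_2 = -0.09150
Node n3: branches {R5, L1, R9, L3} → V_3 = -0.1190
Node n4: branches {R4, R6, R7, I2, L2} → V_4 = -0.1190
Node n5: branches {R4, I1, I4, V1} → V_5 = 5.923
Node n6: branches {I1, R7, L1, I4} → V_6 = -0.1190
Node n7: branches {R1, I2, L2, I3, L3} → V_7 = -0.1190
Node n8: branches {R5, V1} → V_8 = -0.5967
Source currents: i(L1)=0.09709, i(L2)=-0.1509, i(L3)=-0.1362, i(V1)=-0.05985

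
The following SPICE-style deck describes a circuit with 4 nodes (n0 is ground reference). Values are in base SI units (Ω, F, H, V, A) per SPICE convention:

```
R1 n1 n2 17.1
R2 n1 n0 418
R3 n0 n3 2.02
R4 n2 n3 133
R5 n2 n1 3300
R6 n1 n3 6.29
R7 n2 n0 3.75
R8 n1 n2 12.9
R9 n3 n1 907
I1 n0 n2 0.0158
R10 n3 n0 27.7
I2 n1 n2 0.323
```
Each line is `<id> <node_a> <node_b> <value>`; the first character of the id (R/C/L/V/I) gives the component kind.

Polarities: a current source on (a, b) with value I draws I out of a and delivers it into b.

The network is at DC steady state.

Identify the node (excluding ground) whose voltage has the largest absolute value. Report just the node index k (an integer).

1

MNA unknowns: 3 node voltages V₁..V_3
R1: Y=0.05848 on G[1,2]
R2: Y=0.002392 on G[1,0]
R3: Y=0.4950 on G[0,3]
R4: Y=0.007519 on G[2,3]
R5: Y=0.0003030 on G[2,1]
R6: Y=0.1590 on G[1,3]
R7: Y=0.2667 on G[2,0]
R8: Y=0.07752 on G[1,2]
R9: Y=0.001103 on G[3,1]
I1: z[0]−=0.0158, z[2]+=0.0158
R10: Y=0.03610 on G[3,0]
I2: z[1]−=0.323, z[2]+=0.323
solve → V1=-0.9693, V2=0.4995, V3=-0.2167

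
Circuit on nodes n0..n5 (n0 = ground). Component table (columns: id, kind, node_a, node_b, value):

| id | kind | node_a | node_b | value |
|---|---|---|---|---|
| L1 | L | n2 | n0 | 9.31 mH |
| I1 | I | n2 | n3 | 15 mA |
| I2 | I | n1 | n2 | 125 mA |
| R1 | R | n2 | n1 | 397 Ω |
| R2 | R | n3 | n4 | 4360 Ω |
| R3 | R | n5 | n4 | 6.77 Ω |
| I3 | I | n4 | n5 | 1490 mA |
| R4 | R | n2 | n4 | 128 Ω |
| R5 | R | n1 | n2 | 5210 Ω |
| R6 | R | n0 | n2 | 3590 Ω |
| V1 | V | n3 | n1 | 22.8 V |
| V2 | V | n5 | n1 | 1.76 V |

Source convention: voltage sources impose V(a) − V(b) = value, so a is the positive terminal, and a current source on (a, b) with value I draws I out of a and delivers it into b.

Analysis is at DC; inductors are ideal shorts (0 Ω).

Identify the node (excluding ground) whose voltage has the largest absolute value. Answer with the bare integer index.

Element admittances at DC:
  L1: short n2↔n0 (DC inductor)
  I1: injects 0.015 A into n3 (from n2)
  I2: injects 0.125 A into n2 (from n1)
  Y(R1) = 0.002519 S between n2,n1
  Y(R2) = 0.0002294 S between n3,n4
  Y(R3) = 0.1477 S between n5,n4
  I3: injects 1.49 A into n5 (from n4)
  Y(R4) = 0.007812 S between n2,n4
  Y(R5) = 0.0001919 S between n1,n2
  Y(R6) = 0.0002786 S between n0,n2
  V1: constraint V(n3)−V(n1) = 22.8
  V2: constraint V(n5)−V(n1) = 1.76
Assemble and solve the 8×8 MNA system:
  V(n1)=-4.793  V(n2)=0.000  V(n3)=18.01  V(n4)=-12.42  V(n5)=-3.033
  i(L1)=0.000  i(V1)=0.008022  i(V2)=0.1040

3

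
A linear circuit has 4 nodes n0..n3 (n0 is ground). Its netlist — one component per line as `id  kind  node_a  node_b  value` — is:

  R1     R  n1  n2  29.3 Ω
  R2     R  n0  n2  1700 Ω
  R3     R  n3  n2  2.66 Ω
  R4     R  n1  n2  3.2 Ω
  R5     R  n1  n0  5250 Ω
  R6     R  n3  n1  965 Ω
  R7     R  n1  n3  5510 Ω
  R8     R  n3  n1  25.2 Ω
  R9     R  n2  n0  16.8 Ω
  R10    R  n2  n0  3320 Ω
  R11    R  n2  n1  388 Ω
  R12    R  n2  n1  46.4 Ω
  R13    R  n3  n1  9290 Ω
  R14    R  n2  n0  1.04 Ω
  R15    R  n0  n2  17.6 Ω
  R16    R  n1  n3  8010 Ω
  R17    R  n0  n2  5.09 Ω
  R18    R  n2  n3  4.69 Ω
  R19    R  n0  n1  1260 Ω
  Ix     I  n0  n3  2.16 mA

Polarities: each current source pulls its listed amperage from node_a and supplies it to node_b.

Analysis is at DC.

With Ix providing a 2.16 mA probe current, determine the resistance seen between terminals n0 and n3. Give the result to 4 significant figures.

R_eq = 2.380 Ω

Apply KCL at each of the 3 non-ground nodes and solve the resulting linear system.
Node n1: branches {R1, R4, R5, R6, R7, R8, R11, R12, R13, R16, R19} → V_1 = 0.002032
Node n2: branches {R1, R2, R3, R4, R9, R10, R11, R12, R14, R15, R17, R18} → V_2 = 0.001692
Node n3: branches {R3, R6, R7, R8, R13, R16, R18, Ix} → V_3 = 0.005141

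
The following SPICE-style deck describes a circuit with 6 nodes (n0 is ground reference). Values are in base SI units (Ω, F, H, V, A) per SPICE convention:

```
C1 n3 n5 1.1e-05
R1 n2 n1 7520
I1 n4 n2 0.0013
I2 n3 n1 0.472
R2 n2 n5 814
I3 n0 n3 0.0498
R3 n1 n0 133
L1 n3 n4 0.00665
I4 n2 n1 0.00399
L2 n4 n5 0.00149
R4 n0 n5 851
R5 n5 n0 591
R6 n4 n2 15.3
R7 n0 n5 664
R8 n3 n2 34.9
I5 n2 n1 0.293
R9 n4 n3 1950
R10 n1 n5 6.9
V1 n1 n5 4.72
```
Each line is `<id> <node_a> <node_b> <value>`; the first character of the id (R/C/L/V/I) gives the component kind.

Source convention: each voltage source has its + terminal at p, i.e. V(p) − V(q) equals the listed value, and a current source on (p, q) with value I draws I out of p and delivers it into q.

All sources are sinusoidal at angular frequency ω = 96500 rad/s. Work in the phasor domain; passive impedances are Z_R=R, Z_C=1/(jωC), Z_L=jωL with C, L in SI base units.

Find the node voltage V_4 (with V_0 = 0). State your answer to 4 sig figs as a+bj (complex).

Element admittances at ω=96500 rad/s:
  Y(C1) = 0.000+1.061j S between n3,n5
  Y(R1) = 0.0001330+0.000j S between n2,n1
  I1: injects 0.0013 A into n2 (from n4)
  I2: injects 0.472 A into n1 (from n3)
  Y(R2) = 0.001229+0.000j S between n2,n5
  I3: injects 0.0498 A into n3 (from n0)
  Y(R3) = 0.007519+0.000j S between n1,n0
  Y(L1) = 0.000-0.001558j S between n3,n4
  I4: injects 0.00399 A into n1 (from n2)
  Y(L2) = 0.000-0.006955j S between n4,n5
  Y(R4) = 0.001175+0.000j S between n0,n5
  Y(R5) = 0.001692+0.000j S between n5,n0
  Y(R6) = 0.06536+0.000j S between n4,n2
  Y(R7) = 0.001506+0.000j S between n0,n5
  Y(R8) = 0.02865+0.000j S between n3,n2
  I5: injects 0.293 A into n1 (from n2)
  Y(R9) = 0.0005128+0.000j S between n4,n3
  Y(R10) = 0.1449+0.000j S between n1,n5
  V1: constraint V(n1)−V(n5) = 4.72
Assemble and solve the 6×6 MNA system:
  V(n1)=5.923+0.000j  V(n2)=-7.744-1.737j  V(n3)=1.150+0.6470j  V(n4)=-7.315-2.818j  V(n5)=1.203+0.000j
  i(V1)=0.03858-0.0002309j

-7.315-2.818j V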